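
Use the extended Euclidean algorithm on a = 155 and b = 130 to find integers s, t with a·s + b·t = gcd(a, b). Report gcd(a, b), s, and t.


Euclidean algorithm on (155, 130) — divide until remainder is 0:
  155 = 1 · 130 + 25
  130 = 5 · 25 + 5
  25 = 5 · 5 + 0
gcd(155, 130) = 5.
Track Bezout coefficients alongside the remainders: start with r₀ = 155 = a·1 + b·0 (s = 1, t = 0) and r₁ = 130 = a·0 + b·1 (s = 0, t = 1); each new remainder r_{k+1} = r_{k-1} − q_k·r_k inherits s_{k+1} = s_{k-1} − q_k·s_k, t_{k+1} = t_{k-1} − q_k·t_k, so r_k = a·s_k + b·t_k at every step:
  q = 1: r = 25, s = 1 − 1·0 = 1, t = 0 − 1·1 = -1  (check: 155·1 + 130·(-1) = 25)
  q = 5: r = 5, s = 0 − 5·1 = -5, t = 1 − 5·(-1) = 6  (check: 155·(-5) + 130·6 = 5)
The row with r = 5 (the gcd) gives the Bezout coefficients s = -5, t = 6.
Result: 155 · (-5) + 130 · (6) = 5.

gcd(155, 130) = 5; s = -5, t = 6 (check: 155·(-5) + 130·6 = 5).


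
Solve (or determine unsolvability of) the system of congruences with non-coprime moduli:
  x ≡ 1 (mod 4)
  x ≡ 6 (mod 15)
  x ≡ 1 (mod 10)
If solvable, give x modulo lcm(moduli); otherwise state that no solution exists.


Moduli 4, 15, 10 are not pairwise coprime, so CRT works modulo lcm(m_i) when all pairwise compatibility conditions hold.
Pairwise compatibility: gcd(m_i, m_j) must divide a_i - a_j for every pair.
Merge one congruence at a time:
  Start: x ≡ 1 (mod 4).
  Combine with x ≡ 6 (mod 15): gcd(4, 15) = 1; 6 - 1 = 5, which IS divisible by 1, so compatible.
    Write x = 1 + 4·t and substitute into x ≡ 6 (mod 15): 4·t ≡ 6 − 1 = 5 (mod 15).
    The inverse of 4 mod 15 is 4 (since 4·4 = 16 = 1·15 + 1), so t ≡ 4·5 = 20 ≡ 5 (mod 15).
    Then x = 1 + 4·5 = 21, valid modulo lcm(4, 15) = 60: x ≡ 21 (mod 60).
  Combine with x ≡ 1 (mod 10): gcd(60, 10) = 10; 1 - 21 = -20, which IS divisible by 10, so compatible.
    Write x = 21 + 60·t and substitute into x ≡ 1 (mod 10): 60·t ≡ 1 − 21 = -20 (mod 10).
    Divide the congruence (and modulus) by g = 10: 6·t ≡ -2 (mod 1).
    Modulo 1 every t works; take t = 0.
    Then x = 21 + 60·0 = 21, valid modulo lcm(60, 10) = 60: x ≡ 21 (mod 60).
Verify: 21 mod 4 = 1, 21 mod 15 = 6, 21 mod 10 = 1.

x ≡ 21 (mod 60).


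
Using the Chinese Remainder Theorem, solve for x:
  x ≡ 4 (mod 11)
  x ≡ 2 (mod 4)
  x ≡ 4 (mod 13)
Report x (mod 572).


Moduli 11, 4, 13 are pairwise coprime; by CRT there is a unique solution modulo M = 11 · 4 · 13 = 572.
Solve pairwise, accumulating the modulus:
  Start with x ≡ 4 (mod 11).
  Combine with x ≡ 2 (mod 4): since gcd(11, 4) = 1, we get a unique residue mod 44.
    Write x = 4 + 11·t and substitute into x ≡ 2 (mod 4): 11·t ≡ 2 − 4 = -2 (mod 4).
    Reduce coefficients mod 4: 3·t ≡ 2 (mod 4).
    The inverse of 3 mod 4 is 3 (since 3·3 = 9 = 2·4 + 1), so t ≡ 3·2 = 6 ≡ 2 (mod 4).
    Then x = 4 + 11·2 = 26, valid modulo lcm(11, 4) = 44: x ≡ 26 (mod 44).
  Combine with x ≡ 4 (mod 13): since gcd(44, 13) = 1, we get a unique residue mod 572.
    Write x = 26 + 44·t and substitute into x ≡ 4 (mod 13): 44·t ≡ 4 − 26 = -22 (mod 13).
    Reduce coefficients mod 13: 5·t ≡ 4 (mod 13).
    The inverse of 5 mod 13 is 8 (since 5·8 = 40 = 3·13 + 1), so t ≡ 8·4 = 32 ≡ 6 (mod 13).
    Then x = 26 + 44·6 = 290, valid modulo lcm(44, 13) = 572: x ≡ 290 (mod 572).
Verify: 290 mod 11 = 4 ✓, 290 mod 4 = 2 ✓, 290 mod 13 = 4 ✓.

x ≡ 290 (mod 572).


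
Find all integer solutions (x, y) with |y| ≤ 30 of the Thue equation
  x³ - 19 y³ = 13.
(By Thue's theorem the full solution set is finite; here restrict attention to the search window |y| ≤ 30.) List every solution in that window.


The equation is x³ - 19y³ = 13. For fixed y, x³ = 19·y³ + 13, so a solution requires the RHS to be a perfect cube.
Strategy: iterate y from -30 to 30, compute RHS = 19·y³ + 13, and check whether it is a (positive or negative) perfect cube.
Check small values of y:
  y = 0: RHS = 13 is not a perfect cube.
  y = 1: RHS = 32 is not a perfect cube.
  y = -1: RHS = -6 is not a perfect cube.
  y = 2: RHS = 165 is not a perfect cube.
  y = -2: RHS = -139 is not a perfect cube.
  y = 3: RHS = 526 is not a perfect cube.
  y = -3: RHS = -500 is not a perfect cube.
Continuing the search up to |y| = 30 finds no solutions either.
No (x, y) in the scanned range satisfies the equation.

No integer solutions with |y| ≤ 30.


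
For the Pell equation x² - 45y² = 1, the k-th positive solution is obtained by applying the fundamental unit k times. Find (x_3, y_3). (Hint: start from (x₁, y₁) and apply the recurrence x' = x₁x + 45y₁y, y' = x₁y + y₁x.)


Step 1: Find the fundamental solution (x₁, y₁) of x² - 45y² = 1.
  Expand √45 as a continued fraction. a₀ = ⌊√45⌋ = 6; iterate m_{k+1} = d_k·a_k − m_k, d_{k+1} = (45 − m_{k+1}²)/d_k, a_{k+1} = ⌊(a₀ + m_{k+1})/d_{k+1}⌋ (starting m₀ = 0, d₀ = 1), with convergents p_k = a_k·p_{k-1} + p_{k-2}, q_k = a_k·q_{k-1} + q_{k-2} (p₋₁ = 1, q₋₁ = 0):
  k = 0: a₀ = 6; p₀/q₀ = 6/1; p₀² − 45·q₀² = 36 − 45 = -9.
  k = 1: m = 6, d = 9, a = ⌊(6 + 6)/9⌋ = 1; p/q = (1·6 + 1)/(1·1 + 0) = 7/1; p² − 45·q² = 49 − 45 = 4.
  k = 2: m = 3, d = 4, a = ⌊(6 + 3)/4⌋ = 2; p/q = (2·7 + 6)/(2·1 + 1) = 20/3; p² − 45·q² = 400 − 405 = -5.
  k = 3: m = 5, d = 5, a = ⌊(6 + 5)/5⌋ = 2; p/q = (2·20 + 7)/(2·3 + 1) = 47/7; p² − 45·q² = 2209 − 2205 = 4.
  k = 4: m = 5, d = 4, a = ⌊(6 + 5)/4⌋ = 2; p/q = (2·47 + 20)/(2·7 + 3) = 114/17; p² − 45·q² = 12996 − 13005 = -9.
  k = 5: m = 3, d = 9, a = ⌊(6 + 3)/9⌋ = 1; p/q = (1·114 + 47)/(1·17 + 7) = 161/24; p² − 45·q² = 25921 − 25920 = 1.
  The first convergent with p² − 45·q² = 1 gives the fundamental solution (x₁, y₁) = (161, 24).
Step 2: Apply the recurrence (x_{n+1}, y_{n+1}) = (x₁x_n + 45y₁y_n, x₁y_n + y₁x_n) repeatedly.
  From (x_1, y_1) = (161, 24): x_2 = 161·161 + 45·24·24 = 51841; y_2 = 161·24 + 24·161 = 7728.
  From (x_2, y_2) = (51841, 7728): x_3 = 161·51841 + 45·24·7728 = 16692641; y_3 = 161·7728 + 24·51841 = 2488392.
Step 3: Verify x_3² - 45·y_3² = 278644263554881 - 278644263554880 = 1 (should be 1). ✓

(x_1, y_1) = (161, 24); (x_3, y_3) = (16692641, 2488392).


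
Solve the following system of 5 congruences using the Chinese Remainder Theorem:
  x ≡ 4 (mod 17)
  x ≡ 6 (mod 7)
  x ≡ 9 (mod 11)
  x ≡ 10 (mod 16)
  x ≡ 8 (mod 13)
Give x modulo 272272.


Product of moduli M = 17 · 7 · 11 · 16 · 13 = 272272.
Merge one congruence at a time:
  Start: x ≡ 4 (mod 17).
  Combine with x ≡ 6 (mod 7); new modulus lcm = 119.
    Write x = 4 + 17·t and substitute into x ≡ 6 (mod 7): 17·t ≡ 6 − 4 = 2 (mod 7).
    Reduce coefficients mod 7: 3·t ≡ 2 (mod 7).
    The inverse of 3 mod 7 is 5 (since 3·5 = 15 = 2·7 + 1), so t ≡ 5·2 = 10 ≡ 3 (mod 7).
    Then x = 4 + 17·3 = 55, valid modulo lcm(17, 7) = 119: x ≡ 55 (mod 119).
  Combine with x ≡ 9 (mod 11); new modulus lcm = 1309.
    Write x = 55 + 119·t and substitute into x ≡ 9 (mod 11): 119·t ≡ 9 − 55 = -46 (mod 11).
    Reduce coefficients mod 11: 9·t ≡ 9 (mod 11).
    The inverse of 9 mod 11 is 5 (since 9·5 = 45 = 4·11 + 1), so t ≡ 5·9 = 45 ≡ 1 (mod 11).
    Then x = 55 + 119·1 = 174, valid modulo lcm(119, 11) = 1309: x ≡ 174 (mod 1309).
  Combine with x ≡ 10 (mod 16); new modulus lcm = 20944.
    Write x = 174 + 1309·t and substitute into x ≡ 10 (mod 16): 1309·t ≡ 10 − 174 = -164 (mod 16).
    Reduce coefficients mod 16: 13·t ≡ 12 (mod 16).
    The inverse of 13 mod 16 is 5 (since 13·5 = 65 = 4·16 + 1), so t ≡ 5·12 = 60 ≡ 12 (mod 16).
    Then x = 174 + 1309·12 = 15882, valid modulo lcm(1309, 16) = 20944: x ≡ 15882 (mod 20944).
  Combine with x ≡ 8 (mod 13); new modulus lcm = 272272.
    Write x = 15882 + 20944·t and substitute into x ≡ 8 (mod 13): 20944·t ≡ 8 − 15882 = -15874 (mod 13).
    Reduce coefficients mod 13: 1·t ≡ 12 (mod 13).
    So t ≡ 12 (mod 13).
    Then x = 15882 + 20944·12 = 267210, valid modulo lcm(20944, 13) = 272272: x ≡ 267210 (mod 272272).
Verify against each original: 267210 mod 17 = 4, 267210 mod 7 = 6, 267210 mod 11 = 9, 267210 mod 16 = 10, 267210 mod 13 = 8.

x ≡ 267210 (mod 272272).


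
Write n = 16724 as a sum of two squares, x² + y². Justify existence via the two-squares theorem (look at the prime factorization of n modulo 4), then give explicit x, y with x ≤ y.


Step 1: Factor n = 16724 = 2^2 · 37 · 113.
Step 2: Check the mod-4 condition on each prime factor: 2 = 2 (special); 37 ≡ 1 (mod 4), exponent 1; 113 ≡ 1 (mod 4), exponent 1.
All primes ≡ 3 (mod 4) appear to even exponent (or don't appear), so by the two-squares theorem n IS expressible as a sum of two squares.
Step 3: Build a representation. Group n = k² · m with k = 2 and m = 37 · 113 = 4181 (a product of primes ≡ 1 (mod 4)); a representation of m scales to one of n via (k·x)² + (k·y)² = k²(x² + y²). Each prime p ≡ 1 (mod 4) is itself a sum of two squares; find a² by testing p − a² for a perfect square:
  37: 37 − 1² = 36 = 6² ⇒ 37 = 1² + 6².
  113: 113 − 1² = 112, 113 − 2² = 109, 113 − 3² = 104, 113 − 4² = 97, 113 − 5² = 88, 113 − 6² = 77, 113 − 7² = 64 = 8² ⇒ 113 = 7² + 8².
  Combine using the Brahmagupta–Fibonacci identity (a² + b²)(c² + d²) = (ac − bd)² + (ad + bc)² = (ac + bd)² + (ad − bc)²:
  37 · 113 = 4181: from (1² + 6²)(7² + 8²), take (1·7 − 6·8, 1·8 + 6·7) = (7 − 48, 8 + 42) = (-41, 50); dropping signs (only squares matter) gives (41, 50); check 41² + 50² = 1681 + 2500 = 4181 ✓.
  Scale by k = 2: (2·41, 2·50) = (82, 100).
Step 4: Order so x ≤ y and verify: 82² + 100² = 6724 + 10000 = 16724 = n. ✓

n = 16724 = 82² + 100² (one valid representation with x ≤ y).


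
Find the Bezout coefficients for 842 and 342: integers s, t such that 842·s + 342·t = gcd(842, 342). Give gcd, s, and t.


Euclidean algorithm on (842, 342) — divide until remainder is 0:
  842 = 2 · 342 + 158
  342 = 2 · 158 + 26
  158 = 6 · 26 + 2
  26 = 13 · 2 + 0
gcd(842, 342) = 2.
Track Bezout coefficients alongside the remainders: start with r₀ = 842 = a·1 + b·0 (s = 1, t = 0) and r₁ = 342 = a·0 + b·1 (s = 0, t = 1); each new remainder r_{k+1} = r_{k-1} − q_k·r_k inherits s_{k+1} = s_{k-1} − q_k·s_k, t_{k+1} = t_{k-1} − q_k·t_k, so r_k = a·s_k + b·t_k at every step:
  q = 2: r = 158, s = 1 − 2·0 = 1, t = 0 − 2·1 = -2  (check: 842·1 + 342·(-2) = 158)
  q = 2: r = 26, s = 0 − 2·1 = -2, t = 1 − 2·(-2) = 5  (check: 842·(-2) + 342·5 = 26)
  q = 6: r = 2, s = 1 − 6·(-2) = 13, t = -2 − 6·5 = -32  (check: 842·13 + 342·(-32) = 2)
The row with r = 2 (the gcd) gives the Bezout coefficients s = 13, t = -32.
Result: 842 · (13) + 342 · (-32) = 2.

gcd(842, 342) = 2; s = 13, t = -32 (check: 842·13 + 342·(-32) = 2).


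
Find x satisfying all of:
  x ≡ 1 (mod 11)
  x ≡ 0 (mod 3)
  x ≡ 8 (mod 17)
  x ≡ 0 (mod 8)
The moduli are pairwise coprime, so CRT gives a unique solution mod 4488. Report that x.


Product of moduli M = 11 · 3 · 17 · 8 = 4488.
Merge one congruence at a time:
  Start: x ≡ 1 (mod 11).
  Combine with x ≡ 0 (mod 3); new modulus lcm = 33.
    Write x = 1 + 11·t and substitute into x ≡ 0 (mod 3): 11·t ≡ 0 − 1 = -1 (mod 3).
    Reduce coefficients mod 3: 2·t ≡ 2 (mod 3).
    The inverse of 2 mod 3 is 2 (since 2·2 = 4 = 1·3 + 1), so t ≡ 2·2 = 4 ≡ 1 (mod 3).
    Then x = 1 + 11·1 = 12, valid modulo lcm(11, 3) = 33: x ≡ 12 (mod 33).
  Combine with x ≡ 8 (mod 17); new modulus lcm = 561.
    Write x = 12 + 33·t and substitute into x ≡ 8 (mod 17): 33·t ≡ 8 − 12 = -4 (mod 17).
    Reduce coefficients mod 17: 16·t ≡ 13 (mod 17).
    The inverse of 16 mod 17 is 16 (since 16·16 = 256 = 15·17 + 1), so t ≡ 16·13 = 208 ≡ 4 (mod 17).
    Then x = 12 + 33·4 = 144, valid modulo lcm(33, 17) = 561: x ≡ 144 (mod 561).
  Combine with x ≡ 0 (mod 8); new modulus lcm = 4488.
    Write x = 144 + 561·t and substitute into x ≡ 0 (mod 8): 561·t ≡ 0 − 144 = -144 (mod 8).
    Reduce coefficients mod 8: 1·t ≡ 0 (mod 8).
    So t ≡ 0 (mod 8).
    Then x = 144 + 561·0 = 144, valid modulo lcm(561, 8) = 4488: x ≡ 144 (mod 4488).
Verify against each original: 144 mod 11 = 1, 144 mod 3 = 0, 144 mod 17 = 8, 144 mod 8 = 0.

x ≡ 144 (mod 4488).


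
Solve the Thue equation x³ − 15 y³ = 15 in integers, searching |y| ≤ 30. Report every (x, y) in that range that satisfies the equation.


The equation is x³ - 15y³ = 15. For fixed y, x³ = 15·y³ + 15, so a solution requires the RHS to be a perfect cube.
Strategy: iterate y from -30 to 30, compute RHS = 15·y³ + 15, and check whether it is a (positive or negative) perfect cube.
Check small values of y:
  y = 0: RHS = 15 is not a perfect cube.
  y = 1: RHS = 30 is not a perfect cube.
  y = -1: RHS = 0 = (0)³ ⇒ x = 0 works.
  y = 2: RHS = 135 is not a perfect cube.
  y = -2: RHS = -105 is not a perfect cube.
  y = 3: RHS = 420 is not a perfect cube.
  y = -3: RHS = -390 is not a perfect cube.
Continuing the search up to |y| = 30 finds no further solutions beyond those listed.
Collected solutions: (0, -1).

Solutions (with |y| ≤ 30): (0, -1).


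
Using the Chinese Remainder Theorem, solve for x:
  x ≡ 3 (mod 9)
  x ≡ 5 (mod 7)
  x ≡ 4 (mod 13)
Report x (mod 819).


Moduli 9, 7, 13 are pairwise coprime; by CRT there is a unique solution modulo M = 9 · 7 · 13 = 819.
Solve pairwise, accumulating the modulus:
  Start with x ≡ 3 (mod 9).
  Combine with x ≡ 5 (mod 7): since gcd(9, 7) = 1, we get a unique residue mod 63.
    Write x = 3 + 9·t and substitute into x ≡ 5 (mod 7): 9·t ≡ 5 − 3 = 2 (mod 7).
    Reduce coefficients mod 7: 2·t ≡ 2 (mod 7).
    The inverse of 2 mod 7 is 4 (since 2·4 = 8 = 1·7 + 1), so t ≡ 4·2 = 8 ≡ 1 (mod 7).
    Then x = 3 + 9·1 = 12, valid modulo lcm(9, 7) = 63: x ≡ 12 (mod 63).
  Combine with x ≡ 4 (mod 13): since gcd(63, 13) = 1, we get a unique residue mod 819.
    Write x = 12 + 63·t and substitute into x ≡ 4 (mod 13): 63·t ≡ 4 − 12 = -8 (mod 13).
    Reduce coefficients mod 13: 11·t ≡ 5 (mod 13).
    The inverse of 11 mod 13 is 6 (since 11·6 = 66 = 5·13 + 1), so t ≡ 6·5 = 30 ≡ 4 (mod 13).
    Then x = 12 + 63·4 = 264, valid modulo lcm(63, 13) = 819: x ≡ 264 (mod 819).
Verify: 264 mod 9 = 3 ✓, 264 mod 7 = 5 ✓, 264 mod 13 = 4 ✓.

x ≡ 264 (mod 819).


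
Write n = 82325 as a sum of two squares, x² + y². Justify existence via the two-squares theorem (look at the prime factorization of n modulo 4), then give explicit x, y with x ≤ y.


Step 1: Factor n = 82325 = 5^2 · 37 · 89.
Step 2: Check the mod-4 condition on each prime factor: 5 ≡ 1 (mod 4), exponent 2; 37 ≡ 1 (mod 4), exponent 1; 89 ≡ 1 (mod 4), exponent 1.
All primes ≡ 3 (mod 4) appear to even exponent (or don't appear), so by the two-squares theorem n IS expressible as a sum of two squares.
Step 3: Build a representation. Group n = k² · m with k = 5 and m = 37 · 89 = 3293 (a product of primes ≡ 1 (mod 4)); a representation of m scales to one of n via (k·x)² + (k·y)² = k²(x² + y²). Each prime p ≡ 1 (mod 4) is itself a sum of two squares; find a² by testing p − a² for a perfect square:
  37: 37 − 1² = 36 = 6² ⇒ 37 = 1² + 6².
  89: 89 − 1² = 88, 89 − 2² = 85, 89 − 3² = 80, 89 − 4² = 73, 89 − 5² = 64 = 8² ⇒ 89 = 5² + 8².
  Combine using the Brahmagupta–Fibonacci identity (a² + b²)(c² + d²) = (ac − bd)² + (ad + bc)² = (ac + bd)² + (ad − bc)²:
  37 · 89 = 3293: from (1² + 6²)(5² + 8²), take (1·5 − 6·8, 1·8 + 6·5) = (5 − 48, 8 + 30) = (-43, 38); dropping signs (only squares matter) gives (43, 38); check 43² + 38² = 1849 + 1444 = 3293 ✓.
  Scale by k = 5: (5·43, 5·38) = (215, 190).
Step 4: Order so x ≤ y and verify: 190² + 215² = 36100 + 46225 = 82325 = n. ✓

n = 82325 = 190² + 215² (one valid representation with x ≤ y).


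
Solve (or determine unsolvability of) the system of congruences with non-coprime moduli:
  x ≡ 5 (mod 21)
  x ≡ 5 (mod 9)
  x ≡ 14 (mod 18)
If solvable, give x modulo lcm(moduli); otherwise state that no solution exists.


Moduli 21, 9, 18 are not pairwise coprime, so CRT works modulo lcm(m_i) when all pairwise compatibility conditions hold.
Pairwise compatibility: gcd(m_i, m_j) must divide a_i - a_j for every pair.
Merge one congruence at a time:
  Start: x ≡ 5 (mod 21).
  Combine with x ≡ 5 (mod 9): gcd(21, 9) = 3; 5 - 5 = 0, which IS divisible by 3, so compatible.
    Write x = 5 + 21·t and substitute into x ≡ 5 (mod 9): 21·t ≡ 5 − 5 = 0 (mod 9).
    Divide the congruence (and modulus) by g = 3: 7·t ≡ 0 (mod 3).
    Reduce coefficients mod 3: 1·t ≡ 0 (mod 3).
    So t ≡ 0 (mod 3).
    Then x = 5 + 21·0 = 5, valid modulo lcm(21, 9) = 63: x ≡ 5 (mod 63).
  Combine with x ≡ 14 (mod 18): gcd(63, 18) = 9; 14 - 5 = 9, which IS divisible by 9, so compatible.
    Write x = 5 + 63·t and substitute into x ≡ 14 (mod 18): 63·t ≡ 14 − 5 = 9 (mod 18).
    Divide the congruence (and modulus) by g = 9: 7·t ≡ 1 (mod 2).
    Reduce coefficients mod 2: 1·t ≡ 1 (mod 2).
    So t ≡ 1 (mod 2).
    Then x = 5 + 63·1 = 68, valid modulo lcm(63, 18) = 126: x ≡ 68 (mod 126).
Verify: 68 mod 21 = 5, 68 mod 9 = 5, 68 mod 18 = 14.

x ≡ 68 (mod 126).


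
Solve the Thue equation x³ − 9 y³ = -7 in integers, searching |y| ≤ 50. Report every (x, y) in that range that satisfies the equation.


The equation is x³ - 9y³ = -7. For fixed y, x³ = 9·y³ − 7, so a solution requires the RHS to be a perfect cube.
Strategy: iterate y from -50 to 50, compute RHS = 9·y³ − 7, and check whether it is a (positive or negative) perfect cube.
Check small values of y:
  y = 0: RHS = -7 is not a perfect cube.
  y = 1: RHS = 2 is not a perfect cube.
  y = -1: RHS = -16 is not a perfect cube.
  y = 2: RHS = 65 is not a perfect cube.
  y = -2: RHS = -79 is not a perfect cube.
  y = 3: RHS = 236 is not a perfect cube.
  y = -3: RHS = -250 is not a perfect cube.
Continuing the search up to |y| = 50 finds no solutions either.
No (x, y) in the scanned range satisfies the equation.

No integer solutions with |y| ≤ 50.


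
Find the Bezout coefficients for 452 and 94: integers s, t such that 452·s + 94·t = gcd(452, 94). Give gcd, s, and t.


Euclidean algorithm on (452, 94) — divide until remainder is 0:
  452 = 4 · 94 + 76
  94 = 1 · 76 + 18
  76 = 4 · 18 + 4
  18 = 4 · 4 + 2
  4 = 2 · 2 + 0
gcd(452, 94) = 2.
Track Bezout coefficients alongside the remainders: start with r₀ = 452 = a·1 + b·0 (s = 1, t = 0) and r₁ = 94 = a·0 + b·1 (s = 0, t = 1); each new remainder r_{k+1} = r_{k-1} − q_k·r_k inherits s_{k+1} = s_{k-1} − q_k·s_k, t_{k+1} = t_{k-1} − q_k·t_k, so r_k = a·s_k + b·t_k at every step:
  q = 4: r = 76, s = 1 − 4·0 = 1, t = 0 − 4·1 = -4  (check: 452·1 + 94·(-4) = 76)
  q = 1: r = 18, s = 0 − 1·1 = -1, t = 1 − 1·(-4) = 5  (check: 452·(-1) + 94·5 = 18)
  q = 4: r = 4, s = 1 − 4·(-1) = 5, t = -4 − 4·5 = -24  (check: 452·5 + 94·(-24) = 4)
  q = 4: r = 2, s = -1 − 4·5 = -21, t = 5 − 4·(-24) = 101  (check: 452·(-21) + 94·101 = 2)
The row with r = 2 (the gcd) gives the Bezout coefficients s = -21, t = 101.
Result: 452 · (-21) + 94 · (101) = 2.

gcd(452, 94) = 2; s = -21, t = 101 (check: 452·(-21) + 94·101 = 2).


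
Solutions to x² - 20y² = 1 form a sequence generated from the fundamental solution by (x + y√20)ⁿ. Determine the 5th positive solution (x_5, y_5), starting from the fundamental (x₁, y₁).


Step 1: Find the fundamental solution (x₁, y₁) of x² - 20y² = 1.
  Expand √20 as a continued fraction. a₀ = ⌊√20⌋ = 4; iterate m_{k+1} = d_k·a_k − m_k, d_{k+1} = (20 − m_{k+1}²)/d_k, a_{k+1} = ⌊(a₀ + m_{k+1})/d_{k+1}⌋ (starting m₀ = 0, d₀ = 1), with convergents p_k = a_k·p_{k-1} + p_{k-2}, q_k = a_k·q_{k-1} + q_{k-2} (p₋₁ = 1, q₋₁ = 0):
  k = 0: a₀ = 4; p₀/q₀ = 4/1; p₀² − 20·q₀² = 16 − 20 = -4.
  k = 1: m = 4, d = 4, a = ⌊(4 + 4)/4⌋ = 2; p/q = (2·4 + 1)/(2·1 + 0) = 9/2; p² − 20·q² = 81 − 80 = 1.
  The first convergent with p² − 20·q² = 1 gives the fundamental solution (x₁, y₁) = (9, 2).
Step 2: Apply the recurrence (x_{n+1}, y_{n+1}) = (x₁x_n + 20y₁y_n, x₁y_n + y₁x_n) repeatedly.
  From (x_1, y_1) = (9, 2): x_2 = 9·9 + 20·2·2 = 161; y_2 = 9·2 + 2·9 = 36.
  From (x_2, y_2) = (161, 36): x_3 = 9·161 + 20·2·36 = 2889; y_3 = 9·36 + 2·161 = 646.
  From (x_3, y_3) = (2889, 646): x_4 = 9·2889 + 20·2·646 = 51841; y_4 = 9·646 + 2·2889 = 11592.
  From (x_4, y_4) = (51841, 11592): x_5 = 9·51841 + 20·2·11592 = 930249; y_5 = 9·11592 + 2·51841 = 208010.
Step 3: Verify x_5² - 20·y_5² = 865363202001 - 865363202000 = 1 (should be 1). ✓

(x_1, y_1) = (9, 2); (x_5, y_5) = (930249, 208010).


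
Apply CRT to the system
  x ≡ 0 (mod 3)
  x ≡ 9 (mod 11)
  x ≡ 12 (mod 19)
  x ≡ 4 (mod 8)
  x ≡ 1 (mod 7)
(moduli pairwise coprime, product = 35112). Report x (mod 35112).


Product of moduli M = 3 · 11 · 19 · 8 · 7 = 35112.
Merge one congruence at a time:
  Start: x ≡ 0 (mod 3).
  Combine with x ≡ 9 (mod 11); new modulus lcm = 33.
    Write x = 0 + 3·t and substitute into x ≡ 9 (mod 11): 3·t ≡ 9 − 0 = 9 (mod 11).
    The inverse of 3 mod 11 is 4 (since 3·4 = 12 = 1·11 + 1), so t ≡ 4·9 = 36 ≡ 3 (mod 11).
    Then x = 0 + 3·3 = 9, valid modulo lcm(3, 11) = 33: x ≡ 9 (mod 33).
  Combine with x ≡ 12 (mod 19); new modulus lcm = 627.
    Write x = 9 + 33·t and substitute into x ≡ 12 (mod 19): 33·t ≡ 12 − 9 = 3 (mod 19).
    Reduce coefficients mod 19: 14·t ≡ 3 (mod 19).
    The inverse of 14 mod 19 is 15 (since 14·15 = 210 = 11·19 + 1), so t ≡ 15·3 = 45 ≡ 7 (mod 19).
    Then x = 9 + 33·7 = 240, valid modulo lcm(33, 19) = 627: x ≡ 240 (mod 627).
  Combine with x ≡ 4 (mod 8); new modulus lcm = 5016.
    Write x = 240 + 627·t and substitute into x ≡ 4 (mod 8): 627·t ≡ 4 − 240 = -236 (mod 8).
    Reduce coefficients mod 8: 3·t ≡ 4 (mod 8).
    The inverse of 3 mod 8 is 3 (since 3·3 = 9 = 1·8 + 1), so t ≡ 3·4 = 12 ≡ 4 (mod 8).
    Then x = 240 + 627·4 = 2748, valid modulo lcm(627, 8) = 5016: x ≡ 2748 (mod 5016).
  Combine with x ≡ 1 (mod 7); new modulus lcm = 35112.
    Write x = 2748 + 5016·t and substitute into x ≡ 1 (mod 7): 5016·t ≡ 1 − 2748 = -2747 (mod 7).
    Reduce coefficients mod 7: 4·t ≡ 4 (mod 7).
    The inverse of 4 mod 7 is 2 (since 4·2 = 8 = 1·7 + 1), so t ≡ 2·4 = 8 ≡ 1 (mod 7).
    Then x = 2748 + 5016·1 = 7764, valid modulo lcm(5016, 7) = 35112: x ≡ 7764 (mod 35112).
Verify against each original: 7764 mod 3 = 0, 7764 mod 11 = 9, 7764 mod 19 = 12, 7764 mod 8 = 4, 7764 mod 7 = 1.

x ≡ 7764 (mod 35112).


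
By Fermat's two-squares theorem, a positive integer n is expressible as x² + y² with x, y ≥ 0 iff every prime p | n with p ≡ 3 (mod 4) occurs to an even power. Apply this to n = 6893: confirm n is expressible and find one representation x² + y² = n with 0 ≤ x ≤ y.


Step 1: Factor n = 6893 = 61 · 113.
Step 2: Check the mod-4 condition on each prime factor: 61 ≡ 1 (mod 4), exponent 1; 113 ≡ 1 (mod 4), exponent 1.
All primes ≡ 3 (mod 4) appear to even exponent (or don't appear), so by the two-squares theorem n IS expressible as a sum of two squares.
Step 3: Build a representation. Here n = 61 · 113 is a product of primes ≡ 1 (mod 4). Each prime p ≡ 1 (mod 4) is itself a sum of two squares; find a² by testing p − a² for a perfect square:
  61: 61 − 1² = 60, 61 − 2² = 57, 61 − 3² = 52, 61 − 4² = 45, 61 − 5² = 36 = 6² ⇒ 61 = 5² + 6².
  113: 113 − 1² = 112, 113 − 2² = 109, 113 − 3² = 104, 113 − 4² = 97, 113 − 5² = 88, 113 − 6² = 77, 113 − 7² = 64 = 8² ⇒ 113 = 7² + 8².
  Combine using the Brahmagupta–Fibonacci identity (a² + b²)(c² + d²) = (ac − bd)² + (ad + bc)² = (ac + bd)² + (ad − bc)²:
  61 · 113 = 6893: from (5² + 6²)(7² + 8²), take (5·7 − 6·8, 5·8 + 6·7) = (35 − 48, 40 + 42) = (-13, 82); dropping signs (only squares matter) gives (13, 82); check 13² + 82² = 169 + 6724 = 6893 ✓.
Step 4: Order so x ≤ y and verify: 13² + 82² = 169 + 6724 = 6893 = n. ✓

n = 6893 = 13² + 82² (one valid representation with x ≤ y).


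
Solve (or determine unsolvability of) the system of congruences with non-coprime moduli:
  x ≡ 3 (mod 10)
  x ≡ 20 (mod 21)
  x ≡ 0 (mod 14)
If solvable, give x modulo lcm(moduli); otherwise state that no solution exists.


Moduli 10, 21, 14 are not pairwise coprime, so CRT works modulo lcm(m_i) when all pairwise compatibility conditions hold.
Pairwise compatibility: gcd(m_i, m_j) must divide a_i - a_j for every pair.
Merge one congruence at a time:
  Start: x ≡ 3 (mod 10).
  Combine with x ≡ 20 (mod 21): gcd(10, 21) = 1; 20 - 3 = 17, which IS divisible by 1, so compatible.
    Write x = 3 + 10·t and substitute into x ≡ 20 (mod 21): 10·t ≡ 20 − 3 = 17 (mod 21).
    The inverse of 10 mod 21 is 19 (since 10·19 = 190 = 9·21 + 1), so t ≡ 19·17 = 323 ≡ 8 (mod 21).
    Then x = 3 + 10·8 = 83, valid modulo lcm(10, 21) = 210: x ≡ 83 (mod 210).
  Combine with x ≡ 0 (mod 14): gcd(210, 14) = 14, and 0 - 83 = -83 is NOT divisible by 14.
    ⇒ system is inconsistent (no integer solution).

No solution (the system is inconsistent).


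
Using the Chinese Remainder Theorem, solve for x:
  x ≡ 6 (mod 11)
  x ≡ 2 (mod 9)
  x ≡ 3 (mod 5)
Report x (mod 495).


Moduli 11, 9, 5 are pairwise coprime; by CRT there is a unique solution modulo M = 11 · 9 · 5 = 495.
Solve pairwise, accumulating the modulus:
  Start with x ≡ 6 (mod 11).
  Combine with x ≡ 2 (mod 9): since gcd(11, 9) = 1, we get a unique residue mod 99.
    Write x = 6 + 11·t and substitute into x ≡ 2 (mod 9): 11·t ≡ 2 − 6 = -4 (mod 9).
    Reduce coefficients mod 9: 2·t ≡ 5 (mod 9).
    The inverse of 2 mod 9 is 5 (since 2·5 = 10 = 1·9 + 1), so t ≡ 5·5 = 25 ≡ 7 (mod 9).
    Then x = 6 + 11·7 = 83, valid modulo lcm(11, 9) = 99: x ≡ 83 (mod 99).
  Combine with x ≡ 3 (mod 5): since gcd(99, 5) = 1, we get a unique residue mod 495.
    Write x = 83 + 99·t and substitute into x ≡ 3 (mod 5): 99·t ≡ 3 − 83 = -80 (mod 5).
    Reduce coefficients mod 5: 4·t ≡ 0 (mod 5).
    The inverse of 4 mod 5 is 4 (since 4·4 = 16 = 3·5 + 1), so t ≡ 4·0 = 0 ≡ 0 (mod 5).
    Then x = 83 + 99·0 = 83, valid modulo lcm(99, 5) = 495: x ≡ 83 (mod 495).
Verify: 83 mod 11 = 6 ✓, 83 mod 9 = 2 ✓, 83 mod 5 = 3 ✓.

x ≡ 83 (mod 495).


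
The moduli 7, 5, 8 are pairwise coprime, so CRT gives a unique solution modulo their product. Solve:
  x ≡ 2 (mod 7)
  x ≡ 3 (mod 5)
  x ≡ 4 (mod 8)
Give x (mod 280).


Moduli 7, 5, 8 are pairwise coprime; by CRT there is a unique solution modulo M = 7 · 5 · 8 = 280.
Solve pairwise, accumulating the modulus:
  Start with x ≡ 2 (mod 7).
  Combine with x ≡ 3 (mod 5): since gcd(7, 5) = 1, we get a unique residue mod 35.
    Write x = 2 + 7·t and substitute into x ≡ 3 (mod 5): 7·t ≡ 3 − 2 = 1 (mod 5).
    Reduce coefficients mod 5: 2·t ≡ 1 (mod 5).
    The inverse of 2 mod 5 is 3 (since 2·3 = 6 = 1·5 + 1), so t ≡ 3·1 = 3 ≡ 3 (mod 5).
    Then x = 2 + 7·3 = 23, valid modulo lcm(7, 5) = 35: x ≡ 23 (mod 35).
  Combine with x ≡ 4 (mod 8): since gcd(35, 8) = 1, we get a unique residue mod 280.
    Write x = 23 + 35·t and substitute into x ≡ 4 (mod 8): 35·t ≡ 4 − 23 = -19 (mod 8).
    Reduce coefficients mod 8: 3·t ≡ 5 (mod 8).
    The inverse of 3 mod 8 is 3 (since 3·3 = 9 = 1·8 + 1), so t ≡ 3·5 = 15 ≡ 7 (mod 8).
    Then x = 23 + 35·7 = 268, valid modulo lcm(35, 8) = 280: x ≡ 268 (mod 280).
Verify: 268 mod 7 = 2 ✓, 268 mod 5 = 3 ✓, 268 mod 8 = 4 ✓.

x ≡ 268 (mod 280).


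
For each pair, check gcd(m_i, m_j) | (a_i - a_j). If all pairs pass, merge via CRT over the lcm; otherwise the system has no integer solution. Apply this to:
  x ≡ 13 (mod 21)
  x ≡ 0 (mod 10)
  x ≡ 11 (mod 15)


Moduli 21, 10, 15 are not pairwise coprime, so CRT works modulo lcm(m_i) when all pairwise compatibility conditions hold.
Pairwise compatibility: gcd(m_i, m_j) must divide a_i - a_j for every pair.
Merge one congruence at a time:
  Start: x ≡ 13 (mod 21).
  Combine with x ≡ 0 (mod 10): gcd(21, 10) = 1; 0 - 13 = -13, which IS divisible by 1, so compatible.
    Write x = 13 + 21·t and substitute into x ≡ 0 (mod 10): 21·t ≡ 0 − 13 = -13 (mod 10).
    Reduce coefficients mod 10: 1·t ≡ 7 (mod 10).
    So t ≡ 7 (mod 10).
    Then x = 13 + 21·7 = 160, valid modulo lcm(21, 10) = 210: x ≡ 160 (mod 210).
  Combine with x ≡ 11 (mod 15): gcd(210, 15) = 15, and 11 - 160 = -149 is NOT divisible by 15.
    ⇒ system is inconsistent (no integer solution).

No solution (the system is inconsistent).


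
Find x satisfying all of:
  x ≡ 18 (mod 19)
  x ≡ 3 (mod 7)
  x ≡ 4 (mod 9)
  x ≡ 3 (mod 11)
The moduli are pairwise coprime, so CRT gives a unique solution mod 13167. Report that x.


Product of moduli M = 19 · 7 · 9 · 11 = 13167.
Merge one congruence at a time:
  Start: x ≡ 18 (mod 19).
  Combine with x ≡ 3 (mod 7); new modulus lcm = 133.
    Write x = 18 + 19·t and substitute into x ≡ 3 (mod 7): 19·t ≡ 3 − 18 = -15 (mod 7).
    Reduce coefficients mod 7: 5·t ≡ 6 (mod 7).
    The inverse of 5 mod 7 is 3 (since 5·3 = 15 = 2·7 + 1), so t ≡ 3·6 = 18 ≡ 4 (mod 7).
    Then x = 18 + 19·4 = 94, valid modulo lcm(19, 7) = 133: x ≡ 94 (mod 133).
  Combine with x ≡ 4 (mod 9); new modulus lcm = 1197.
    Write x = 94 + 133·t and substitute into x ≡ 4 (mod 9): 133·t ≡ 4 − 94 = -90 (mod 9).
    Reduce coefficients mod 9: 7·t ≡ 0 (mod 9).
    The inverse of 7 mod 9 is 4 (since 7·4 = 28 = 3·9 + 1), so t ≡ 4·0 = 0 ≡ 0 (mod 9).
    Then x = 94 + 133·0 = 94, valid modulo lcm(133, 9) = 1197: x ≡ 94 (mod 1197).
  Combine with x ≡ 3 (mod 11); new modulus lcm = 13167.
    Write x = 94 + 1197·t and substitute into x ≡ 3 (mod 11): 1197·t ≡ 3 − 94 = -91 (mod 11).
    Reduce coefficients mod 11: 9·t ≡ 8 (mod 11).
    The inverse of 9 mod 11 is 5 (since 9·5 = 45 = 4·11 + 1), so t ≡ 5·8 = 40 ≡ 7 (mod 11).
    Then x = 94 + 1197·7 = 8473, valid modulo lcm(1197, 11) = 13167: x ≡ 8473 (mod 13167).
Verify against each original: 8473 mod 19 = 18, 8473 mod 7 = 3, 8473 mod 9 = 4, 8473 mod 11 = 3.

x ≡ 8473 (mod 13167).


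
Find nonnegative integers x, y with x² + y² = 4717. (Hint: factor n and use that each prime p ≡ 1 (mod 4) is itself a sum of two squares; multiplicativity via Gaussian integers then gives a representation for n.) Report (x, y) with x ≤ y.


Step 1: Factor n = 4717 = 53 · 89.
Step 2: Check the mod-4 condition on each prime factor: 53 ≡ 1 (mod 4), exponent 1; 89 ≡ 1 (mod 4), exponent 1.
All primes ≡ 3 (mod 4) appear to even exponent (or don't appear), so by the two-squares theorem n IS expressible as a sum of two squares.
Step 3: Build a representation. Here n = 53 · 89 is a product of primes ≡ 1 (mod 4). Each prime p ≡ 1 (mod 4) is itself a sum of two squares; find a² by testing p − a² for a perfect square:
  53: 53 − 1² = 52, 53 − 2² = 49 = 7² ⇒ 53 = 2² + 7².
  89: 89 − 1² = 88, 89 − 2² = 85, 89 − 3² = 80, 89 − 4² = 73, 89 − 5² = 64 = 8² ⇒ 89 = 5² + 8².
  Combine using the Brahmagupta–Fibonacci identity (a² + b²)(c² + d²) = (ac − bd)² + (ad + bc)² = (ac + bd)² + (ad − bc)²:
  53 · 89 = 4717: from (2² + 7²)(5² + 8²), take (2·5 − 7·8, 2·8 + 7·5) = (10 − 56, 16 + 35) = (-46, 51); dropping signs (only squares matter) gives (46, 51); check 46² + 51² = 2116 + 2601 = 4717 ✓.
Step 4: Order so x ≤ y and verify: 46² + 51² = 2116 + 2601 = 4717 = n. ✓

n = 4717 = 46² + 51² (one valid representation with x ≤ y).


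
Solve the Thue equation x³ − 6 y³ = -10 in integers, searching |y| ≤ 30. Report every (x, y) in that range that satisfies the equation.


The equation is x³ - 6y³ = -10. For fixed y, x³ = 6·y³ − 10, so a solution requires the RHS to be a perfect cube.
Strategy: iterate y from -30 to 30, compute RHS = 6·y³ − 10, and check whether it is a (positive or negative) perfect cube.
Check small values of y:
  y = 0: RHS = -10 is not a perfect cube.
  y = 1: RHS = -4 is not a perfect cube.
  y = -1: RHS = -16 is not a perfect cube.
  y = 2: RHS = 38 is not a perfect cube.
  y = -2: RHS = -58 is not a perfect cube.
  y = 3: RHS = 152 is not a perfect cube.
  y = -3: RHS = -172 is not a perfect cube.
Continuing the search up to |y| = 30 finds no solutions either.
No (x, y) in the scanned range satisfies the equation.

No integer solutions with |y| ≤ 30.


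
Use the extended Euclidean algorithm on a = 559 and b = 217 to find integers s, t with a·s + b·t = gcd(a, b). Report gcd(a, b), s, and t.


Euclidean algorithm on (559, 217) — divide until remainder is 0:
  559 = 2 · 217 + 125
  217 = 1 · 125 + 92
  125 = 1 · 92 + 33
  92 = 2 · 33 + 26
  33 = 1 · 26 + 7
  26 = 3 · 7 + 5
  7 = 1 · 5 + 2
  5 = 2 · 2 + 1
  2 = 2 · 1 + 0
gcd(559, 217) = 1.
Track Bezout coefficients alongside the remainders: start with r₀ = 559 = a·1 + b·0 (s = 1, t = 0) and r₁ = 217 = a·0 + b·1 (s = 0, t = 1); each new remainder r_{k+1} = r_{k-1} − q_k·r_k inherits s_{k+1} = s_{k-1} − q_k·s_k, t_{k+1} = t_{k-1} − q_k·t_k, so r_k = a·s_k + b·t_k at every step:
  q = 2: r = 125, s = 1 − 2·0 = 1, t = 0 − 2·1 = -2  (check: 559·1 + 217·(-2) = 125)
  q = 1: r = 92, s = 0 − 1·1 = -1, t = 1 − 1·(-2) = 3  (check: 559·(-1) + 217·3 = 92)
  q = 1: r = 33, s = 1 − 1·(-1) = 2, t = -2 − 1·3 = -5  (check: 559·2 + 217·(-5) = 33)
  q = 2: r = 26, s = -1 − 2·2 = -5, t = 3 − 2·(-5) = 13  (check: 559·(-5) + 217·13 = 26)
  q = 1: r = 7, s = 2 − 1·(-5) = 7, t = -5 − 1·13 = -18  (check: 559·7 + 217·(-18) = 7)
  q = 3: r = 5, s = -5 − 3·7 = -26, t = 13 − 3·(-18) = 67  (check: 559·(-26) + 217·67 = 5)
  q = 1: r = 2, s = 7 − 1·(-26) = 33, t = -18 − 1·67 = -85  (check: 559·33 + 217·(-85) = 2)
  q = 2: r = 1, s = -26 − 2·33 = -92, t = 67 − 2·(-85) = 237  (check: 559·(-92) + 217·237 = 1)
The row with r = 1 (the gcd) gives the Bezout coefficients s = -92, t = 237.
Result: 559 · (-92) + 217 · (237) = 1.

gcd(559, 217) = 1; s = -92, t = 237 (check: 559·(-92) + 217·237 = 1).


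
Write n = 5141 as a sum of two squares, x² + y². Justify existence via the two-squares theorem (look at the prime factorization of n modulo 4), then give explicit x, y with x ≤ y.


Step 1: Factor n = 5141 = 53 · 97.
Step 2: Check the mod-4 condition on each prime factor: 53 ≡ 1 (mod 4), exponent 1; 97 ≡ 1 (mod 4), exponent 1.
All primes ≡ 3 (mod 4) appear to even exponent (or don't appear), so by the two-squares theorem n IS expressible as a sum of two squares.
Step 3: Build a representation. Here n = 53 · 97 is a product of primes ≡ 1 (mod 4). Each prime p ≡ 1 (mod 4) is itself a sum of two squares; find a² by testing p − a² for a perfect square:
  53: 53 − 1² = 52, 53 − 2² = 49 = 7² ⇒ 53 = 2² + 7².
  97: 97 − 1² = 96, 97 − 2² = 93, 97 − 3² = 88, 97 − 4² = 81 = 9² ⇒ 97 = 4² + 9².
  Combine using the Brahmagupta–Fibonacci identity (a² + b²)(c² + d²) = (ac − bd)² + (ad + bc)² = (ac + bd)² + (ad − bc)²:
  53 · 97 = 5141: from (2² + 7²)(4² + 9²), take (2·4 − 7·9, 2·9 + 7·4) = (8 − 63, 18 + 28) = (-55, 46); dropping signs (only squares matter) gives (55, 46); check 55² + 46² = 3025 + 2116 = 5141 ✓.
Step 4: Order so x ≤ y and verify: 46² + 55² = 2116 + 3025 = 5141 = n. ✓

n = 5141 = 46² + 55² (one valid representation with x ≤ y).


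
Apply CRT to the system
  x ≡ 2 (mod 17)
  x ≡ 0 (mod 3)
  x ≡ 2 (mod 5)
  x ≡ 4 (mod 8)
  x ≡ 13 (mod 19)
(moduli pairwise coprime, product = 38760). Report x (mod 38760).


Product of moduli M = 17 · 3 · 5 · 8 · 19 = 38760.
Merge one congruence at a time:
  Start: x ≡ 2 (mod 17).
  Combine with x ≡ 0 (mod 3); new modulus lcm = 51.
    Write x = 2 + 17·t and substitute into x ≡ 0 (mod 3): 17·t ≡ 0 − 2 = -2 (mod 3).
    Reduce coefficients mod 3: 2·t ≡ 1 (mod 3).
    The inverse of 2 mod 3 is 2 (since 2·2 = 4 = 1·3 + 1), so t ≡ 2·1 = 2 ≡ 2 (mod 3).
    Then x = 2 + 17·2 = 36, valid modulo lcm(17, 3) = 51: x ≡ 36 (mod 51).
  Combine with x ≡ 2 (mod 5); new modulus lcm = 255.
    Write x = 36 + 51·t and substitute into x ≡ 2 (mod 5): 51·t ≡ 2 − 36 = -34 (mod 5).
    Reduce coefficients mod 5: 1·t ≡ 1 (mod 5).
    So t ≡ 1 (mod 5).
    Then x = 36 + 51·1 = 87, valid modulo lcm(51, 5) = 255: x ≡ 87 (mod 255).
  Combine with x ≡ 4 (mod 8); new modulus lcm = 2040.
    Write x = 87 + 255·t and substitute into x ≡ 4 (mod 8): 255·t ≡ 4 − 87 = -83 (mod 8).
    Reduce coefficients mod 8: 7·t ≡ 5 (mod 8).
    The inverse of 7 mod 8 is 7 (since 7·7 = 49 = 6·8 + 1), so t ≡ 7·5 = 35 ≡ 3 (mod 8).
    Then x = 87 + 255·3 = 852, valid modulo lcm(255, 8) = 2040: x ≡ 852 (mod 2040).
  Combine with x ≡ 13 (mod 19); new modulus lcm = 38760.
    Write x = 852 + 2040·t and substitute into x ≡ 13 (mod 19): 2040·t ≡ 13 − 852 = -839 (mod 19).
    Reduce coefficients mod 19: 7·t ≡ 16 (mod 19).
    The inverse of 7 mod 19 is 11 (since 7·11 = 77 = 4·19 + 1), so t ≡ 11·16 = 176 ≡ 5 (mod 19).
    Then x = 852 + 2040·5 = 11052, valid modulo lcm(2040, 19) = 38760: x ≡ 11052 (mod 38760).
Verify against each original: 11052 mod 17 = 2, 11052 mod 3 = 0, 11052 mod 5 = 2, 11052 mod 8 = 4, 11052 mod 19 = 13.

x ≡ 11052 (mod 38760).


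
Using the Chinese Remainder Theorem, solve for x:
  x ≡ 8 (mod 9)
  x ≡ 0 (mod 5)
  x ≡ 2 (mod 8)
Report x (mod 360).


Moduli 9, 5, 8 are pairwise coprime; by CRT there is a unique solution modulo M = 9 · 5 · 8 = 360.
Solve pairwise, accumulating the modulus:
  Start with x ≡ 8 (mod 9).
  Combine with x ≡ 0 (mod 5): since gcd(9, 5) = 1, we get a unique residue mod 45.
    Write x = 8 + 9·t and substitute into x ≡ 0 (mod 5): 9·t ≡ 0 − 8 = -8 (mod 5).
    Reduce coefficients mod 5: 4·t ≡ 2 (mod 5).
    The inverse of 4 mod 5 is 4 (since 4·4 = 16 = 3·5 + 1), so t ≡ 4·2 = 8 ≡ 3 (mod 5).
    Then x = 8 + 9·3 = 35, valid modulo lcm(9, 5) = 45: x ≡ 35 (mod 45).
  Combine with x ≡ 2 (mod 8): since gcd(45, 8) = 1, we get a unique residue mod 360.
    Write x = 35 + 45·t and substitute into x ≡ 2 (mod 8): 45·t ≡ 2 − 35 = -33 (mod 8).
    Reduce coefficients mod 8: 5·t ≡ 7 (mod 8).
    The inverse of 5 mod 8 is 5 (since 5·5 = 25 = 3·8 + 1), so t ≡ 5·7 = 35 ≡ 3 (mod 8).
    Then x = 35 + 45·3 = 170, valid modulo lcm(45, 8) = 360: x ≡ 170 (mod 360).
Verify: 170 mod 9 = 8 ✓, 170 mod 5 = 0 ✓, 170 mod 8 = 2 ✓.

x ≡ 170 (mod 360).


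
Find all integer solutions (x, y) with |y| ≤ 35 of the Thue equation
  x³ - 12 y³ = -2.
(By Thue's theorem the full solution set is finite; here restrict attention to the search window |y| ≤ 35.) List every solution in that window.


The equation is x³ - 12y³ = -2. For fixed y, x³ = 12·y³ − 2, so a solution requires the RHS to be a perfect cube.
Strategy: iterate y from -35 to 35, compute RHS = 12·y³ − 2, and check whether it is a (positive or negative) perfect cube.
Check small values of y:
  y = 0: RHS = -2 is not a perfect cube.
  y = 1: RHS = 10 is not a perfect cube.
  y = -1: RHS = -14 is not a perfect cube.
  y = 2: RHS = 94 is not a perfect cube.
  y = -2: RHS = -98 is not a perfect cube.
  y = 3: RHS = 322 is not a perfect cube.
  y = -3: RHS = -326 is not a perfect cube.
Continuing the search up to |y| = 35 finds no solutions either.
No (x, y) in the scanned range satisfies the equation.

No integer solutions with |y| ≤ 35.


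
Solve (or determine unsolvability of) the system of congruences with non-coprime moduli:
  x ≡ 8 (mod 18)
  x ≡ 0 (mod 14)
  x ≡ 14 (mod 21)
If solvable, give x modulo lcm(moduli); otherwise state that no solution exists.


Moduli 18, 14, 21 are not pairwise coprime, so CRT works modulo lcm(m_i) when all pairwise compatibility conditions hold.
Pairwise compatibility: gcd(m_i, m_j) must divide a_i - a_j for every pair.
Merge one congruence at a time:
  Start: x ≡ 8 (mod 18).
  Combine with x ≡ 0 (mod 14): gcd(18, 14) = 2; 0 - 8 = -8, which IS divisible by 2, so compatible.
    Write x = 8 + 18·t and substitute into x ≡ 0 (mod 14): 18·t ≡ 0 − 8 = -8 (mod 14).
    Divide the congruence (and modulus) by g = 2: 9·t ≡ -4 (mod 7).
    Reduce coefficients mod 7: 2·t ≡ 3 (mod 7).
    The inverse of 2 mod 7 is 4 (since 2·4 = 8 = 1·7 + 1), so t ≡ 4·3 = 12 ≡ 5 (mod 7).
    Then x = 8 + 18·5 = 98, valid modulo lcm(18, 14) = 126: x ≡ 98 (mod 126).
  Combine with x ≡ 14 (mod 21): gcd(126, 21) = 21; 14 - 98 = -84, which IS divisible by 21, so compatible.
    Write x = 98 + 126·t and substitute into x ≡ 14 (mod 21): 126·t ≡ 14 − 98 = -84 (mod 21).
    Divide the congruence (and modulus) by g = 21: 6·t ≡ -4 (mod 1).
    Modulo 1 every t works; take t = 0.
    Then x = 98 + 126·0 = 98, valid modulo lcm(126, 21) = 126: x ≡ 98 (mod 126).
Verify: 98 mod 18 = 8, 98 mod 14 = 0, 98 mod 21 = 14.

x ≡ 98 (mod 126).
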